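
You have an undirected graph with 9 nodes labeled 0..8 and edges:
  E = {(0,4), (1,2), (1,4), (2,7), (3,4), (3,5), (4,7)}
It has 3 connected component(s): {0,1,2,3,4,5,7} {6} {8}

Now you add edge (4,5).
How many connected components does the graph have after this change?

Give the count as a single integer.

Initial component count: 3
Add (4,5): endpoints already in same component. Count unchanged: 3.
New component count: 3

Answer: 3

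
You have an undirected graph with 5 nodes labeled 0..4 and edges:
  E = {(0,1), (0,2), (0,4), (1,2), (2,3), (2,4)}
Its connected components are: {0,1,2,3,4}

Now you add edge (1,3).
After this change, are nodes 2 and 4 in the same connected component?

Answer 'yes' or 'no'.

Answer: yes

Derivation:
Initial components: {0,1,2,3,4}
Adding edge (1,3): both already in same component {0,1,2,3,4}. No change.
New components: {0,1,2,3,4}
Are 2 and 4 in the same component? yes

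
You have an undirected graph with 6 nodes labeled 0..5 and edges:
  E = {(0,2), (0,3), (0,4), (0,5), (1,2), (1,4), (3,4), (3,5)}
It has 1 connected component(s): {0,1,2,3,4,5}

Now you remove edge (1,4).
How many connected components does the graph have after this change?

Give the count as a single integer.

Answer: 1

Derivation:
Initial component count: 1
Remove (1,4): not a bridge. Count unchanged: 1.
  After removal, components: {0,1,2,3,4,5}
New component count: 1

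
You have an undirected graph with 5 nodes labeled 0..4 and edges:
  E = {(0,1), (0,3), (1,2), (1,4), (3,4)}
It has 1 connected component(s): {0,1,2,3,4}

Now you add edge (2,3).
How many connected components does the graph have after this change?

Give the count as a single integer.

Initial component count: 1
Add (2,3): endpoints already in same component. Count unchanged: 1.
New component count: 1

Answer: 1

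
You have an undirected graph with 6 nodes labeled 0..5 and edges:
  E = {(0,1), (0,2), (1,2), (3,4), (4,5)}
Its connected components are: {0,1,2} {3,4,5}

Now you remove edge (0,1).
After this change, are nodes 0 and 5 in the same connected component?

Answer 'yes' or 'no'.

Answer: no

Derivation:
Initial components: {0,1,2} {3,4,5}
Removing edge (0,1): not a bridge — component count unchanged at 2.
New components: {0,1,2} {3,4,5}
Are 0 and 5 in the same component? no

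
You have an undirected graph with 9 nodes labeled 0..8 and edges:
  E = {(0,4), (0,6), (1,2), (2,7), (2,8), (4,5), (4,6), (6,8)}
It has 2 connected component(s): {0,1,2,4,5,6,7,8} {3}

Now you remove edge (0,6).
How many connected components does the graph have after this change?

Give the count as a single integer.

Initial component count: 2
Remove (0,6): not a bridge. Count unchanged: 2.
  After removal, components: {0,1,2,4,5,6,7,8} {3}
New component count: 2

Answer: 2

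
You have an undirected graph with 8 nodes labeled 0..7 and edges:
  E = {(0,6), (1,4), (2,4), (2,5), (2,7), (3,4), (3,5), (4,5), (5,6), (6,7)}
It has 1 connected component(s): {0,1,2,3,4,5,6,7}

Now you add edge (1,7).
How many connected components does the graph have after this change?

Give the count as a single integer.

Initial component count: 1
Add (1,7): endpoints already in same component. Count unchanged: 1.
New component count: 1

Answer: 1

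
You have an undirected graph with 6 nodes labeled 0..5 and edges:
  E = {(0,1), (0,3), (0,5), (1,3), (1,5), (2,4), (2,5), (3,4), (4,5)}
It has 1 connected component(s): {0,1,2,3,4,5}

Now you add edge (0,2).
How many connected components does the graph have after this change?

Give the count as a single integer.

Initial component count: 1
Add (0,2): endpoints already in same component. Count unchanged: 1.
New component count: 1

Answer: 1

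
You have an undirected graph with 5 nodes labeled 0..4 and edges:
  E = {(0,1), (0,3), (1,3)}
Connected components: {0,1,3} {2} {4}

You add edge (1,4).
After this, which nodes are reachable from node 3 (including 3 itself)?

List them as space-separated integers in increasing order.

Answer: 0 1 3 4

Derivation:
Before: nodes reachable from 3: {0,1,3}
Adding (1,4): merges 3's component with another. Reachability grows.
After: nodes reachable from 3: {0,1,3,4}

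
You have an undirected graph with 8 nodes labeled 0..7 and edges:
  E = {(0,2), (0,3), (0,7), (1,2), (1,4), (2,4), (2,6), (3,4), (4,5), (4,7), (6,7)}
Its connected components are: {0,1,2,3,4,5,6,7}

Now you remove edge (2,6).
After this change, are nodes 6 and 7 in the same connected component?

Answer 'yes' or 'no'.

Initial components: {0,1,2,3,4,5,6,7}
Removing edge (2,6): not a bridge — component count unchanged at 1.
New components: {0,1,2,3,4,5,6,7}
Are 6 and 7 in the same component? yes

Answer: yes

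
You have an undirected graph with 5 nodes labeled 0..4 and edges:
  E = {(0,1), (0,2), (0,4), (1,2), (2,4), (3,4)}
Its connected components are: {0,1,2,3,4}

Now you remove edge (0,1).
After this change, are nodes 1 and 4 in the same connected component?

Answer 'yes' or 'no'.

Initial components: {0,1,2,3,4}
Removing edge (0,1): not a bridge — component count unchanged at 1.
New components: {0,1,2,3,4}
Are 1 and 4 in the same component? yes

Answer: yes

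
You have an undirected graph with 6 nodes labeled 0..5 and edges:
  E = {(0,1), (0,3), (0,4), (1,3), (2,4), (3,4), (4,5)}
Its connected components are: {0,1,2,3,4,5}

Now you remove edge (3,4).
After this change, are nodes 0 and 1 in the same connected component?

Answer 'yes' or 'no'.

Initial components: {0,1,2,3,4,5}
Removing edge (3,4): not a bridge — component count unchanged at 1.
New components: {0,1,2,3,4,5}
Are 0 and 1 in the same component? yes

Answer: yes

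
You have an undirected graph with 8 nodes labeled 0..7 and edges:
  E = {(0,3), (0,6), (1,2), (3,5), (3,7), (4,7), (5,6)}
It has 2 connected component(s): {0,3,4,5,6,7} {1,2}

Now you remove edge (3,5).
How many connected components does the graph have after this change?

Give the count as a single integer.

Initial component count: 2
Remove (3,5): not a bridge. Count unchanged: 2.
  After removal, components: {0,3,4,5,6,7} {1,2}
New component count: 2

Answer: 2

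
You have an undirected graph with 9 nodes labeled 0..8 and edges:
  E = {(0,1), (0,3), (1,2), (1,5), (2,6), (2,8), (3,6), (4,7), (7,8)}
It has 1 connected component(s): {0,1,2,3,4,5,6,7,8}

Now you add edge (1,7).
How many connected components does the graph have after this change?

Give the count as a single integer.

Answer: 1

Derivation:
Initial component count: 1
Add (1,7): endpoints already in same component. Count unchanged: 1.
New component count: 1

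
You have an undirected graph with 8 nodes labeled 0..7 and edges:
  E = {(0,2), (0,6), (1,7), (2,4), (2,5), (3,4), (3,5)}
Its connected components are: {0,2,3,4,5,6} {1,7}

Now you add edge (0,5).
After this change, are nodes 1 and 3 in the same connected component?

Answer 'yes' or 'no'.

Answer: no

Derivation:
Initial components: {0,2,3,4,5,6} {1,7}
Adding edge (0,5): both already in same component {0,2,3,4,5,6}. No change.
New components: {0,2,3,4,5,6} {1,7}
Are 1 and 3 in the same component? no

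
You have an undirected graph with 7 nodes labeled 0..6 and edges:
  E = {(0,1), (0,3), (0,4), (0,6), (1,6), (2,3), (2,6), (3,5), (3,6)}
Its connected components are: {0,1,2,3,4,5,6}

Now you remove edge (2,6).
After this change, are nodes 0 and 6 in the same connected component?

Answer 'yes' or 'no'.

Initial components: {0,1,2,3,4,5,6}
Removing edge (2,6): not a bridge — component count unchanged at 1.
New components: {0,1,2,3,4,5,6}
Are 0 and 6 in the same component? yes

Answer: yes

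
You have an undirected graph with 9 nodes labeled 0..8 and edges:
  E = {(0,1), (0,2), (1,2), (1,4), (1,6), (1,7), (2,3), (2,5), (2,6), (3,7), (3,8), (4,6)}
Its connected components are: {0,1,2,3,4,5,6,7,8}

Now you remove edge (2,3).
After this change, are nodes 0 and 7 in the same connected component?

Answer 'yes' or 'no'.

Initial components: {0,1,2,3,4,5,6,7,8}
Removing edge (2,3): not a bridge — component count unchanged at 1.
New components: {0,1,2,3,4,5,6,7,8}
Are 0 and 7 in the same component? yes

Answer: yes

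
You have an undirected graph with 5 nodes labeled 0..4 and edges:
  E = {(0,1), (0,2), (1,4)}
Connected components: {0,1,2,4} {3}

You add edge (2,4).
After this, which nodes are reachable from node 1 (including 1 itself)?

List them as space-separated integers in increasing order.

Answer: 0 1 2 4

Derivation:
Before: nodes reachable from 1: {0,1,2,4}
Adding (2,4): both endpoints already in same component. Reachability from 1 unchanged.
After: nodes reachable from 1: {0,1,2,4}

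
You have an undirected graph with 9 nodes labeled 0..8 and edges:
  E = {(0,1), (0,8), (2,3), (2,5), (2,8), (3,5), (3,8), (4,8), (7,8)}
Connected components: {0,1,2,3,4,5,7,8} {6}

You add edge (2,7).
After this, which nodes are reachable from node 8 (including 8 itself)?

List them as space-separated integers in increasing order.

Answer: 0 1 2 3 4 5 7 8

Derivation:
Before: nodes reachable from 8: {0,1,2,3,4,5,7,8}
Adding (2,7): both endpoints already in same component. Reachability from 8 unchanged.
After: nodes reachable from 8: {0,1,2,3,4,5,7,8}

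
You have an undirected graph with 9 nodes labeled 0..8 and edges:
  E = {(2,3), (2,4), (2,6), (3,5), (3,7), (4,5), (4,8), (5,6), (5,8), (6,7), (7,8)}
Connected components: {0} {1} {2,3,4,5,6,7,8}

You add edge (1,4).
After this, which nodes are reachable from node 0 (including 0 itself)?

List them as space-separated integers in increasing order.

Before: nodes reachable from 0: {0}
Adding (1,4): merges two components, but neither contains 0. Reachability from 0 unchanged.
After: nodes reachable from 0: {0}

Answer: 0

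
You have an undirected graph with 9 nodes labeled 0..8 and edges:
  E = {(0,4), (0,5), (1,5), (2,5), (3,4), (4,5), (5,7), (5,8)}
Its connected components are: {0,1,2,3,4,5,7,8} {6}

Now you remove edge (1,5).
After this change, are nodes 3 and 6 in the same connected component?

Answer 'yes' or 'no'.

Initial components: {0,1,2,3,4,5,7,8} {6}
Removing edge (1,5): it was a bridge — component count 2 -> 3.
New components: {0,2,3,4,5,7,8} {1} {6}
Are 3 and 6 in the same component? no

Answer: no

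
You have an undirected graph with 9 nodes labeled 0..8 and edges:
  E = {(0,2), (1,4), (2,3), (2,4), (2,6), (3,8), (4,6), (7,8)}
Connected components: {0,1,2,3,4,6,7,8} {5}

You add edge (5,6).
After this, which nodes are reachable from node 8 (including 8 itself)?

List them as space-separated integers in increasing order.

Before: nodes reachable from 8: {0,1,2,3,4,6,7,8}
Adding (5,6): merges 8's component with another. Reachability grows.
After: nodes reachable from 8: {0,1,2,3,4,5,6,7,8}

Answer: 0 1 2 3 4 5 6 7 8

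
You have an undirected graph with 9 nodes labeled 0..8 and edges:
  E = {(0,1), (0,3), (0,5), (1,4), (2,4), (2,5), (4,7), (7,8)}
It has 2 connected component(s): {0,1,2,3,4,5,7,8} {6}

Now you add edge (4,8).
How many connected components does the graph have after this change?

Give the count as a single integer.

Answer: 2

Derivation:
Initial component count: 2
Add (4,8): endpoints already in same component. Count unchanged: 2.
New component count: 2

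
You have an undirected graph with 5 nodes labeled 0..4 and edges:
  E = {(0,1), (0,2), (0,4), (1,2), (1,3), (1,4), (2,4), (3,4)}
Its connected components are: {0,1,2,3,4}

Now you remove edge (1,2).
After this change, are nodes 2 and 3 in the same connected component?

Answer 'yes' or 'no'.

Initial components: {0,1,2,3,4}
Removing edge (1,2): not a bridge — component count unchanged at 1.
New components: {0,1,2,3,4}
Are 2 and 3 in the same component? yes

Answer: yes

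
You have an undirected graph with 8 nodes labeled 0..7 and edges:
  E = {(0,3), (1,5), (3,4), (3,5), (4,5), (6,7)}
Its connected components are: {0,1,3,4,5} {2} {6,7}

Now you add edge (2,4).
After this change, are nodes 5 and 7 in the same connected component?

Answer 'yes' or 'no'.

Initial components: {0,1,3,4,5} {2} {6,7}
Adding edge (2,4): merges {2} and {0,1,3,4,5}.
New components: {0,1,2,3,4,5} {6,7}
Are 5 and 7 in the same component? no

Answer: no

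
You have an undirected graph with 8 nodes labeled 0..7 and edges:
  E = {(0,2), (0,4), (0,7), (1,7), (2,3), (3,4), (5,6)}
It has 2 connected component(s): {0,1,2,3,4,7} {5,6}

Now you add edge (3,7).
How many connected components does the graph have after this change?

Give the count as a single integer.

Initial component count: 2
Add (3,7): endpoints already in same component. Count unchanged: 2.
New component count: 2

Answer: 2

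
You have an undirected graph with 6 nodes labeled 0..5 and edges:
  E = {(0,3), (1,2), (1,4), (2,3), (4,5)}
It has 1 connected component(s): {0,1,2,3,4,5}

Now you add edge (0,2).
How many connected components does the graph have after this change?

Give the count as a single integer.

Answer: 1

Derivation:
Initial component count: 1
Add (0,2): endpoints already in same component. Count unchanged: 1.
New component count: 1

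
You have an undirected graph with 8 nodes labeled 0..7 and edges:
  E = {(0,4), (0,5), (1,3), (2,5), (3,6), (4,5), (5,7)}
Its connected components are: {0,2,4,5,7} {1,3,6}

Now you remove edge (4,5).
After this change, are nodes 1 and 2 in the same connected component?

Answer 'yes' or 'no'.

Initial components: {0,2,4,5,7} {1,3,6}
Removing edge (4,5): not a bridge — component count unchanged at 2.
New components: {0,2,4,5,7} {1,3,6}
Are 1 and 2 in the same component? no

Answer: no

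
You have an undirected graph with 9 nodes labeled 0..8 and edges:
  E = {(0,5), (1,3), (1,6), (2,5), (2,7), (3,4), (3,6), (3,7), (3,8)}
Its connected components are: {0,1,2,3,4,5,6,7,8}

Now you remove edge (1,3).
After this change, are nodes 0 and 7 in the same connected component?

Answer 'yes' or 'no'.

Answer: yes

Derivation:
Initial components: {0,1,2,3,4,5,6,7,8}
Removing edge (1,3): not a bridge — component count unchanged at 1.
New components: {0,1,2,3,4,5,6,7,8}
Are 0 and 7 in the same component? yes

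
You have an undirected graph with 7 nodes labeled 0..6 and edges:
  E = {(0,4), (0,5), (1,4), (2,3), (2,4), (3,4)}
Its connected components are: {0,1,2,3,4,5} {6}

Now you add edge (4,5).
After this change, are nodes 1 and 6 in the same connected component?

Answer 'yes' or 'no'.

Answer: no

Derivation:
Initial components: {0,1,2,3,4,5} {6}
Adding edge (4,5): both already in same component {0,1,2,3,4,5}. No change.
New components: {0,1,2,3,4,5} {6}
Are 1 and 6 in the same component? no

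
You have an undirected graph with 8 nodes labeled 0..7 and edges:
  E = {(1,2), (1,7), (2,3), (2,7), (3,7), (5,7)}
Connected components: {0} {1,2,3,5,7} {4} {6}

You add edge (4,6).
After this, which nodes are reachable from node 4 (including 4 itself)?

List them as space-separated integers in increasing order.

Answer: 4 6

Derivation:
Before: nodes reachable from 4: {4}
Adding (4,6): merges 4's component with another. Reachability grows.
After: nodes reachable from 4: {4,6}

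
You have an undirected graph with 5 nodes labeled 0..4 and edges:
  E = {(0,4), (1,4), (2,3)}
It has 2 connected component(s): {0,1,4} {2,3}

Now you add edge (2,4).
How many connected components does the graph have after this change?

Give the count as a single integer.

Initial component count: 2
Add (2,4): merges two components. Count decreases: 2 -> 1.
New component count: 1

Answer: 1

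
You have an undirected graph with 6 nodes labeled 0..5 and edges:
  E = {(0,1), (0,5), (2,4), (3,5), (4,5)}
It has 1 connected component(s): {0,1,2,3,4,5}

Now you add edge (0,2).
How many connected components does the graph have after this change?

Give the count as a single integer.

Answer: 1

Derivation:
Initial component count: 1
Add (0,2): endpoints already in same component. Count unchanged: 1.
New component count: 1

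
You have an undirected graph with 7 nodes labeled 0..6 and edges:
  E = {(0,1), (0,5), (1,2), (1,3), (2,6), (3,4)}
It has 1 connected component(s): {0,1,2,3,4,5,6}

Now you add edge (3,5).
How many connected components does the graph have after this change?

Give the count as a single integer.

Initial component count: 1
Add (3,5): endpoints already in same component. Count unchanged: 1.
New component count: 1

Answer: 1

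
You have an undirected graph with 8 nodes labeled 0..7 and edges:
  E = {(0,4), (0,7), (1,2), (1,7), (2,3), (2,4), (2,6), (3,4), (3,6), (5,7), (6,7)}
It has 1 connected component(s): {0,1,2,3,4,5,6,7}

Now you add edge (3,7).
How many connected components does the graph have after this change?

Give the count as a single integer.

Answer: 1

Derivation:
Initial component count: 1
Add (3,7): endpoints already in same component. Count unchanged: 1.
New component count: 1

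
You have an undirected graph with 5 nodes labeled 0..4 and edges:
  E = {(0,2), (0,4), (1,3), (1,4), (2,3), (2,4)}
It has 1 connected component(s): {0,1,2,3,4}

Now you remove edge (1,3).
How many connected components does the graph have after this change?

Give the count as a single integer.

Initial component count: 1
Remove (1,3): not a bridge. Count unchanged: 1.
  After removal, components: {0,1,2,3,4}
New component count: 1

Answer: 1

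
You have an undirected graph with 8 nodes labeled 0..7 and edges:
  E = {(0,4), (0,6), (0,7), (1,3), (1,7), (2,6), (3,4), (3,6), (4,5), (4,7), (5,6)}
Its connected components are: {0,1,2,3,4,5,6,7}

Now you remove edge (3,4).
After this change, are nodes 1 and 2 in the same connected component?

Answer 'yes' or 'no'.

Answer: yes

Derivation:
Initial components: {0,1,2,3,4,5,6,7}
Removing edge (3,4): not a bridge — component count unchanged at 1.
New components: {0,1,2,3,4,5,6,7}
Are 1 and 2 in the same component? yes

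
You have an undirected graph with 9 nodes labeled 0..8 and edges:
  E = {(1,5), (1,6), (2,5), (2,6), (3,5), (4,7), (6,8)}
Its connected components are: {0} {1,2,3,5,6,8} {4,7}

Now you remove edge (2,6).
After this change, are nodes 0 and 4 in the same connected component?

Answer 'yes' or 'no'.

Initial components: {0} {1,2,3,5,6,8} {4,7}
Removing edge (2,6): not a bridge — component count unchanged at 3.
New components: {0} {1,2,3,5,6,8} {4,7}
Are 0 and 4 in the same component? no

Answer: no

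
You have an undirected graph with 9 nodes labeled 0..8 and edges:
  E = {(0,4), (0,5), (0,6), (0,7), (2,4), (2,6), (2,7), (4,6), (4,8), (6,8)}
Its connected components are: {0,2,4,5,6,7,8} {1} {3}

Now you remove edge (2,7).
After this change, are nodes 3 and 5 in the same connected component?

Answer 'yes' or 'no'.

Answer: no

Derivation:
Initial components: {0,2,4,5,6,7,8} {1} {3}
Removing edge (2,7): not a bridge — component count unchanged at 3.
New components: {0,2,4,5,6,7,8} {1} {3}
Are 3 and 5 in the same component? no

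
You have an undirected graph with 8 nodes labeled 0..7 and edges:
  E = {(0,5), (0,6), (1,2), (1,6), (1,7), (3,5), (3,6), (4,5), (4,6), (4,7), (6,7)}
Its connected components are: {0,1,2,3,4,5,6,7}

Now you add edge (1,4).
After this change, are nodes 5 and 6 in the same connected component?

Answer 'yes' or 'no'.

Answer: yes

Derivation:
Initial components: {0,1,2,3,4,5,6,7}
Adding edge (1,4): both already in same component {0,1,2,3,4,5,6,7}. No change.
New components: {0,1,2,3,4,5,6,7}
Are 5 and 6 in the same component? yes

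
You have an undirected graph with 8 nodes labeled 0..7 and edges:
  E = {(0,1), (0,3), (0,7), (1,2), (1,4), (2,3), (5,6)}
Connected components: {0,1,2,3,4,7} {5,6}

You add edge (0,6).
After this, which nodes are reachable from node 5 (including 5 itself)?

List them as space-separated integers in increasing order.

Answer: 0 1 2 3 4 5 6 7

Derivation:
Before: nodes reachable from 5: {5,6}
Adding (0,6): merges 5's component with another. Reachability grows.
After: nodes reachable from 5: {0,1,2,3,4,5,6,7}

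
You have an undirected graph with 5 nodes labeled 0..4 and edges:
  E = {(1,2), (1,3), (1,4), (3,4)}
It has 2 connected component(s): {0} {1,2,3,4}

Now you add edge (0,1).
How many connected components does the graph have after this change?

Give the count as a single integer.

Answer: 1

Derivation:
Initial component count: 2
Add (0,1): merges two components. Count decreases: 2 -> 1.
New component count: 1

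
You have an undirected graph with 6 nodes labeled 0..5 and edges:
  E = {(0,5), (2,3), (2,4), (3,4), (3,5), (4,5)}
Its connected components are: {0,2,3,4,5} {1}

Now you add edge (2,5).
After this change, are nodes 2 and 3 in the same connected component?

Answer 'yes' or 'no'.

Answer: yes

Derivation:
Initial components: {0,2,3,4,5} {1}
Adding edge (2,5): both already in same component {0,2,3,4,5}. No change.
New components: {0,2,3,4,5} {1}
Are 2 and 3 in the same component? yes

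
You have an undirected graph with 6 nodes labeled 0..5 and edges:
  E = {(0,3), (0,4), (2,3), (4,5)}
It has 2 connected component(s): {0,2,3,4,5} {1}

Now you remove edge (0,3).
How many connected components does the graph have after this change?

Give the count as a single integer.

Answer: 3

Derivation:
Initial component count: 2
Remove (0,3): it was a bridge. Count increases: 2 -> 3.
  After removal, components: {0,4,5} {1} {2,3}
New component count: 3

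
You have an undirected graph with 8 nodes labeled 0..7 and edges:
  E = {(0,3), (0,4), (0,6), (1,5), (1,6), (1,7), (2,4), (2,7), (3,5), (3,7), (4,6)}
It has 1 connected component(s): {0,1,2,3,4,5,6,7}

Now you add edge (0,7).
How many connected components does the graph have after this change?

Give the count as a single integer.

Initial component count: 1
Add (0,7): endpoints already in same component. Count unchanged: 1.
New component count: 1

Answer: 1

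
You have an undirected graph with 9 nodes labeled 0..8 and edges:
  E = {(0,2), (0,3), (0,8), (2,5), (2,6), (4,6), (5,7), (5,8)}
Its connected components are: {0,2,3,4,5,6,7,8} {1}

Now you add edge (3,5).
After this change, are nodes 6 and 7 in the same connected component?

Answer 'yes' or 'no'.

Initial components: {0,2,3,4,5,6,7,8} {1}
Adding edge (3,5): both already in same component {0,2,3,4,5,6,7,8}. No change.
New components: {0,2,3,4,5,6,7,8} {1}
Are 6 and 7 in the same component? yes

Answer: yes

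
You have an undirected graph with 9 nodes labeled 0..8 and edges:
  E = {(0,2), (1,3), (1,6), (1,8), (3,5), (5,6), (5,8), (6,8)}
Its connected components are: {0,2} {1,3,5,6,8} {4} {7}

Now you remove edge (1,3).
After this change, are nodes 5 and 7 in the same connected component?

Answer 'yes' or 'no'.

Initial components: {0,2} {1,3,5,6,8} {4} {7}
Removing edge (1,3): not a bridge — component count unchanged at 4.
New components: {0,2} {1,3,5,6,8} {4} {7}
Are 5 and 7 in the same component? no

Answer: no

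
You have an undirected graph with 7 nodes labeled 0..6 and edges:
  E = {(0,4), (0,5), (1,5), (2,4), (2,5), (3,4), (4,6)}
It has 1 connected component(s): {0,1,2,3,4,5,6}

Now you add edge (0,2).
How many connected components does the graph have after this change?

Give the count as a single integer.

Initial component count: 1
Add (0,2): endpoints already in same component. Count unchanged: 1.
New component count: 1

Answer: 1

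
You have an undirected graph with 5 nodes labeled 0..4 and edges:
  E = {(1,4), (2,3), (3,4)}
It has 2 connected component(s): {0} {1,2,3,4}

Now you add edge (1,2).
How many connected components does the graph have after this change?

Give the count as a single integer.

Initial component count: 2
Add (1,2): endpoints already in same component. Count unchanged: 2.
New component count: 2

Answer: 2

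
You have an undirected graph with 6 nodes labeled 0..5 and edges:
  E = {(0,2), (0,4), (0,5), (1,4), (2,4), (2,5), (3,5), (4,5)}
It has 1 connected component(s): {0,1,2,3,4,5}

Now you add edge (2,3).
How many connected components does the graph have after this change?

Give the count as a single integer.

Answer: 1

Derivation:
Initial component count: 1
Add (2,3): endpoints already in same component. Count unchanged: 1.
New component count: 1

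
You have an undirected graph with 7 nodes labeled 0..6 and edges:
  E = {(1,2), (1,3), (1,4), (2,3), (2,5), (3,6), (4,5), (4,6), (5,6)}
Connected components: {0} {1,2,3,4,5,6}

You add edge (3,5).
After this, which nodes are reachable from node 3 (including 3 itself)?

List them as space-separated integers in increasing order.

Before: nodes reachable from 3: {1,2,3,4,5,6}
Adding (3,5): both endpoints already in same component. Reachability from 3 unchanged.
After: nodes reachable from 3: {1,2,3,4,5,6}

Answer: 1 2 3 4 5 6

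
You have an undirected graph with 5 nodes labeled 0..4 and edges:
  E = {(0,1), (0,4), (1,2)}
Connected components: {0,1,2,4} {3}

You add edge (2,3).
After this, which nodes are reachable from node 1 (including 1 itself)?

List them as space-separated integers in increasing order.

Before: nodes reachable from 1: {0,1,2,4}
Adding (2,3): merges 1's component with another. Reachability grows.
After: nodes reachable from 1: {0,1,2,3,4}

Answer: 0 1 2 3 4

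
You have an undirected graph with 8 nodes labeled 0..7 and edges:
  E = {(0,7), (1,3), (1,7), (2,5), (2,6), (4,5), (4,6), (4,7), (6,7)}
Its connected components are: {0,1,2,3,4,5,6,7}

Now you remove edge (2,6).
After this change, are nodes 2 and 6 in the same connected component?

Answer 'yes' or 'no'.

Answer: yes

Derivation:
Initial components: {0,1,2,3,4,5,6,7}
Removing edge (2,6): not a bridge — component count unchanged at 1.
New components: {0,1,2,3,4,5,6,7}
Are 2 and 6 in the same component? yes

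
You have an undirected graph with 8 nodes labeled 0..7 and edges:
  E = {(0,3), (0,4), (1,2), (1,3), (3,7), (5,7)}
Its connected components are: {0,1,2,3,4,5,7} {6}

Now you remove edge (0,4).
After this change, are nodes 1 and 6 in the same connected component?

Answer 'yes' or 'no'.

Answer: no

Derivation:
Initial components: {0,1,2,3,4,5,7} {6}
Removing edge (0,4): it was a bridge — component count 2 -> 3.
New components: {0,1,2,3,5,7} {4} {6}
Are 1 and 6 in the same component? no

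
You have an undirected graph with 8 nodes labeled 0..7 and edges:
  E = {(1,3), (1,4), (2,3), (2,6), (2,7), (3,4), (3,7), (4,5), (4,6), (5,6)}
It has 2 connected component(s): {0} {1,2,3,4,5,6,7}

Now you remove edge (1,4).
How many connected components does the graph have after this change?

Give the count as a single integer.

Initial component count: 2
Remove (1,4): not a bridge. Count unchanged: 2.
  After removal, components: {0} {1,2,3,4,5,6,7}
New component count: 2

Answer: 2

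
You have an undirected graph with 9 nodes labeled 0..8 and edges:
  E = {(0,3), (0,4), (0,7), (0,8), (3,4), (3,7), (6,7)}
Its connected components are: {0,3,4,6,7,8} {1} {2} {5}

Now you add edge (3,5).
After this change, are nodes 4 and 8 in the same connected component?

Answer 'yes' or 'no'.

Initial components: {0,3,4,6,7,8} {1} {2} {5}
Adding edge (3,5): merges {0,3,4,6,7,8} and {5}.
New components: {0,3,4,5,6,7,8} {1} {2}
Are 4 and 8 in the same component? yes

Answer: yes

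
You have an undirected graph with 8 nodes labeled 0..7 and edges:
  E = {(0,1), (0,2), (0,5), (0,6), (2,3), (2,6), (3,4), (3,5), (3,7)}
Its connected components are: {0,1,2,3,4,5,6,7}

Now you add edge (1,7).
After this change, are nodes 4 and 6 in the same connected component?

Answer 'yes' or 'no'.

Initial components: {0,1,2,3,4,5,6,7}
Adding edge (1,7): both already in same component {0,1,2,3,4,5,6,7}. No change.
New components: {0,1,2,3,4,5,6,7}
Are 4 and 6 in the same component? yes

Answer: yes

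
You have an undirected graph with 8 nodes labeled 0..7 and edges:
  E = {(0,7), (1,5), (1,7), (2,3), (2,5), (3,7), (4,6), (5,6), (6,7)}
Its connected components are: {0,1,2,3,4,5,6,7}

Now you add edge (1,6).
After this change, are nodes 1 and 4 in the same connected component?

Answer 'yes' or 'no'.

Initial components: {0,1,2,3,4,5,6,7}
Adding edge (1,6): both already in same component {0,1,2,3,4,5,6,7}. No change.
New components: {0,1,2,3,4,5,6,7}
Are 1 and 4 in the same component? yes

Answer: yes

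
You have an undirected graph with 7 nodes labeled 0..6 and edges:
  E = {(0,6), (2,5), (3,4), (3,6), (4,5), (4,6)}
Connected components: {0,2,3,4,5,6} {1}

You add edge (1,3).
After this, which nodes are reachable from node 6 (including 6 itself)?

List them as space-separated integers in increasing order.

Before: nodes reachable from 6: {0,2,3,4,5,6}
Adding (1,3): merges 6's component with another. Reachability grows.
After: nodes reachable from 6: {0,1,2,3,4,5,6}

Answer: 0 1 2 3 4 5 6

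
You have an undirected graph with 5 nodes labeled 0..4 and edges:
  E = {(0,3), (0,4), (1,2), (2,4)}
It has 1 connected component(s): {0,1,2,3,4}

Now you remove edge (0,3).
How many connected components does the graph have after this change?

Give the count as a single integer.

Answer: 2

Derivation:
Initial component count: 1
Remove (0,3): it was a bridge. Count increases: 1 -> 2.
  After removal, components: {0,1,2,4} {3}
New component count: 2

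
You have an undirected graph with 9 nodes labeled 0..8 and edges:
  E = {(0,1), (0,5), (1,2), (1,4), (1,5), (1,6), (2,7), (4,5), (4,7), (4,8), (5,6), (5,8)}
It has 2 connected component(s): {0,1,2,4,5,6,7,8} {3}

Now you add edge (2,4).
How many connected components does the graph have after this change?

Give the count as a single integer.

Answer: 2

Derivation:
Initial component count: 2
Add (2,4): endpoints already in same component. Count unchanged: 2.
New component count: 2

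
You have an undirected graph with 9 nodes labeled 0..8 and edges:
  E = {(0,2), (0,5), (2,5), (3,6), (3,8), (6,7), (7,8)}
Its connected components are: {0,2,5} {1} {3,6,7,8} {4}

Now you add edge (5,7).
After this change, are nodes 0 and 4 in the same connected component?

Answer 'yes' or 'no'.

Answer: no

Derivation:
Initial components: {0,2,5} {1} {3,6,7,8} {4}
Adding edge (5,7): merges {0,2,5} and {3,6,7,8}.
New components: {0,2,3,5,6,7,8} {1} {4}
Are 0 and 4 in the same component? no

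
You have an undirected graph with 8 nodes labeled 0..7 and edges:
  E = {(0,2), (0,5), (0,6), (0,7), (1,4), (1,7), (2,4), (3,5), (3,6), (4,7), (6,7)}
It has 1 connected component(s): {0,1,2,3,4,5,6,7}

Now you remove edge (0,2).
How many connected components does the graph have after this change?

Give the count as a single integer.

Answer: 1

Derivation:
Initial component count: 1
Remove (0,2): not a bridge. Count unchanged: 1.
  After removal, components: {0,1,2,3,4,5,6,7}
New component count: 1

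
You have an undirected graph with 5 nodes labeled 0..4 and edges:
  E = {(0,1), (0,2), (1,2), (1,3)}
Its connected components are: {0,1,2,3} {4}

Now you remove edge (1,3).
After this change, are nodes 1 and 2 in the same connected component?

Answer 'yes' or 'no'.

Answer: yes

Derivation:
Initial components: {0,1,2,3} {4}
Removing edge (1,3): it was a bridge — component count 2 -> 3.
New components: {0,1,2} {3} {4}
Are 1 and 2 in the same component? yes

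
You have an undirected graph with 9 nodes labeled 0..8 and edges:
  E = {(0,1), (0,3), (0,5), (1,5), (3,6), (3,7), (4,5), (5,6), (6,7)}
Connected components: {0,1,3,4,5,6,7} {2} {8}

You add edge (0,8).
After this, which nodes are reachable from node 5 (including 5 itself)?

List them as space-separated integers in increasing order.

Answer: 0 1 3 4 5 6 7 8

Derivation:
Before: nodes reachable from 5: {0,1,3,4,5,6,7}
Adding (0,8): merges 5's component with another. Reachability grows.
After: nodes reachable from 5: {0,1,3,4,5,6,7,8}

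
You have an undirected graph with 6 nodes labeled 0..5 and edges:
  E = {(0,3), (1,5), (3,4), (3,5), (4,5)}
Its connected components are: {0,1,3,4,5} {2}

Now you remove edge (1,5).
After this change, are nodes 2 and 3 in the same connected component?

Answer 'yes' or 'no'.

Answer: no

Derivation:
Initial components: {0,1,3,4,5} {2}
Removing edge (1,5): it was a bridge — component count 2 -> 3.
New components: {0,3,4,5} {1} {2}
Are 2 and 3 in the same component? no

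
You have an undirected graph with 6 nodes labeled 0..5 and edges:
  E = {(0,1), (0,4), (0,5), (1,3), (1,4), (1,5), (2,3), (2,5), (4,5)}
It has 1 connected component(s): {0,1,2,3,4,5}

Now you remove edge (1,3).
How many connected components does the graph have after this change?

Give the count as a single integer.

Answer: 1

Derivation:
Initial component count: 1
Remove (1,3): not a bridge. Count unchanged: 1.
  After removal, components: {0,1,2,3,4,5}
New component count: 1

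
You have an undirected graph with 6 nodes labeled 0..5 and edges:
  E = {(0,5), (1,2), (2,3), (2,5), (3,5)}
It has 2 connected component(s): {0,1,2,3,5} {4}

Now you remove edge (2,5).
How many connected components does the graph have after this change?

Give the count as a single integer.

Initial component count: 2
Remove (2,5): not a bridge. Count unchanged: 2.
  After removal, components: {0,1,2,3,5} {4}
New component count: 2

Answer: 2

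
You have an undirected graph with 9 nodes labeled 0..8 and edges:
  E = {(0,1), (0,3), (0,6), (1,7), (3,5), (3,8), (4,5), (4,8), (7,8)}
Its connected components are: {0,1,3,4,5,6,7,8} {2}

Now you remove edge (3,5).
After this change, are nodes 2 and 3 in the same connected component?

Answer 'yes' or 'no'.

Initial components: {0,1,3,4,5,6,7,8} {2}
Removing edge (3,5): not a bridge — component count unchanged at 2.
New components: {0,1,3,4,5,6,7,8} {2}
Are 2 and 3 in the same component? no

Answer: no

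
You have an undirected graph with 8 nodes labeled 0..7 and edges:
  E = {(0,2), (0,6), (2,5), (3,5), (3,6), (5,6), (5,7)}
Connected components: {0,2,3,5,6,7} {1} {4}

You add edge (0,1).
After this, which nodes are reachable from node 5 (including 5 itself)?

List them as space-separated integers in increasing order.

Answer: 0 1 2 3 5 6 7

Derivation:
Before: nodes reachable from 5: {0,2,3,5,6,7}
Adding (0,1): merges 5's component with another. Reachability grows.
After: nodes reachable from 5: {0,1,2,3,5,6,7}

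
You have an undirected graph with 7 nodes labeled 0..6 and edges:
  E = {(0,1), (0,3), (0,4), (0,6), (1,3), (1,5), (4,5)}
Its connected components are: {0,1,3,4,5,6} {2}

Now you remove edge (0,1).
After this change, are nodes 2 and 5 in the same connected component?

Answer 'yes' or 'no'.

Answer: no

Derivation:
Initial components: {0,1,3,4,5,6} {2}
Removing edge (0,1): not a bridge — component count unchanged at 2.
New components: {0,1,3,4,5,6} {2}
Are 2 and 5 in the same component? no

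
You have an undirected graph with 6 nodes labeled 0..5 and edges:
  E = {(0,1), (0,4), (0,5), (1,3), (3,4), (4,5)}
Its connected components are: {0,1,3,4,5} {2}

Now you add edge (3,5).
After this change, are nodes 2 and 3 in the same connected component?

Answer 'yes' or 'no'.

Initial components: {0,1,3,4,5} {2}
Adding edge (3,5): both already in same component {0,1,3,4,5}. No change.
New components: {0,1,3,4,5} {2}
Are 2 and 3 in the same component? no

Answer: no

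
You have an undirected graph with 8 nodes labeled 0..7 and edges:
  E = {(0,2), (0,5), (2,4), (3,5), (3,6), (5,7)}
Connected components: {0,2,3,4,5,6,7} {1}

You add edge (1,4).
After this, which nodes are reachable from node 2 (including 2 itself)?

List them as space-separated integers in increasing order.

Before: nodes reachable from 2: {0,2,3,4,5,6,7}
Adding (1,4): merges 2's component with another. Reachability grows.
After: nodes reachable from 2: {0,1,2,3,4,5,6,7}

Answer: 0 1 2 3 4 5 6 7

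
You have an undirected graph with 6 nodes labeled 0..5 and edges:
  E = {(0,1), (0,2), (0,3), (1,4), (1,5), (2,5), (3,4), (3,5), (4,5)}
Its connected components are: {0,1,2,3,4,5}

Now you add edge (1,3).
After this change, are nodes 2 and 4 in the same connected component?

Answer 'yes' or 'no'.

Answer: yes

Derivation:
Initial components: {0,1,2,3,4,5}
Adding edge (1,3): both already in same component {0,1,2,3,4,5}. No change.
New components: {0,1,2,3,4,5}
Are 2 and 4 in the same component? yes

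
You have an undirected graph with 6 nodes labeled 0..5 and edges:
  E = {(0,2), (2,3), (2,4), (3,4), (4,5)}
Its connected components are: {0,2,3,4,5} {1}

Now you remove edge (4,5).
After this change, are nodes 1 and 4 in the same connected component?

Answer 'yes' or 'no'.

Initial components: {0,2,3,4,5} {1}
Removing edge (4,5): it was a bridge — component count 2 -> 3.
New components: {0,2,3,4} {1} {5}
Are 1 and 4 in the same component? no

Answer: no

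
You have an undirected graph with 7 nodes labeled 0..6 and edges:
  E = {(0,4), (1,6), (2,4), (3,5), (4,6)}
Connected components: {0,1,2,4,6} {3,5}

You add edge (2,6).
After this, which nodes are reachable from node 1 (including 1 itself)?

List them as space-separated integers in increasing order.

Answer: 0 1 2 4 6

Derivation:
Before: nodes reachable from 1: {0,1,2,4,6}
Adding (2,6): both endpoints already in same component. Reachability from 1 unchanged.
After: nodes reachable from 1: {0,1,2,4,6}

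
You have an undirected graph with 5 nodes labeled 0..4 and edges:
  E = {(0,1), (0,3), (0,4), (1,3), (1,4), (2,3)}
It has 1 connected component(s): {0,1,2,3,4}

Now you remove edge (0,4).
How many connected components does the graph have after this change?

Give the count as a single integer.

Answer: 1

Derivation:
Initial component count: 1
Remove (0,4): not a bridge. Count unchanged: 1.
  After removal, components: {0,1,2,3,4}
New component count: 1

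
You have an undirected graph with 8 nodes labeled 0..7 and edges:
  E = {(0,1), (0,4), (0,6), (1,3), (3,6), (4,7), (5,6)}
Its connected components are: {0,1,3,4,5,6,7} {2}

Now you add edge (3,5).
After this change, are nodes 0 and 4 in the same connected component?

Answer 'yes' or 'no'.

Answer: yes

Derivation:
Initial components: {0,1,3,4,5,6,7} {2}
Adding edge (3,5): both already in same component {0,1,3,4,5,6,7}. No change.
New components: {0,1,3,4,5,6,7} {2}
Are 0 and 4 in the same component? yes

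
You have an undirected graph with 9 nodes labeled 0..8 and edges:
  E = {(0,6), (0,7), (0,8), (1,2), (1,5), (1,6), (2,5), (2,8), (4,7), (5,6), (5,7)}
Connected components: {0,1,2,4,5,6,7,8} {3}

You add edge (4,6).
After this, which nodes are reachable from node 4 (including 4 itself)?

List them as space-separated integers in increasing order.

Before: nodes reachable from 4: {0,1,2,4,5,6,7,8}
Adding (4,6): both endpoints already in same component. Reachability from 4 unchanged.
After: nodes reachable from 4: {0,1,2,4,5,6,7,8}

Answer: 0 1 2 4 5 6 7 8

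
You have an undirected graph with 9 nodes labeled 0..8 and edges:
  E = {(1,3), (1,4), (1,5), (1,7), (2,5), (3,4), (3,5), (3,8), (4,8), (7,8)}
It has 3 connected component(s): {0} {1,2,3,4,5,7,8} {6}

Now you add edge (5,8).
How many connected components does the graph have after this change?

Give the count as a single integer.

Answer: 3

Derivation:
Initial component count: 3
Add (5,8): endpoints already in same component. Count unchanged: 3.
New component count: 3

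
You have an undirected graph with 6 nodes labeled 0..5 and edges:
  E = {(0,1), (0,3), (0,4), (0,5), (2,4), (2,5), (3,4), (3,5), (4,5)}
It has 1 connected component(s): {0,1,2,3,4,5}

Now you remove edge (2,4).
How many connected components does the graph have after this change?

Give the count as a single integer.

Initial component count: 1
Remove (2,4): not a bridge. Count unchanged: 1.
  After removal, components: {0,1,2,3,4,5}
New component count: 1

Answer: 1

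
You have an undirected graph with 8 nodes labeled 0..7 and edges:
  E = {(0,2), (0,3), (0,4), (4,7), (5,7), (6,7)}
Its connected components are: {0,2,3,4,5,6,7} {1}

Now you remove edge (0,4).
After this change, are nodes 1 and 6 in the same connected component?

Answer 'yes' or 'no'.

Answer: no

Derivation:
Initial components: {0,2,3,4,5,6,7} {1}
Removing edge (0,4): it was a bridge — component count 2 -> 3.
New components: {0,2,3} {1} {4,5,6,7}
Are 1 and 6 in the same component? no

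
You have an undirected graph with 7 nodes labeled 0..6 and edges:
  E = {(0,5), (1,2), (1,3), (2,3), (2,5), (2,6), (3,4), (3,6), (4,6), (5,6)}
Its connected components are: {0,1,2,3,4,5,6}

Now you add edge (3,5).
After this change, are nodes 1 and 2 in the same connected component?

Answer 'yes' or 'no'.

Answer: yes

Derivation:
Initial components: {0,1,2,3,4,5,6}
Adding edge (3,5): both already in same component {0,1,2,3,4,5,6}. No change.
New components: {0,1,2,3,4,5,6}
Are 1 and 2 in the same component? yes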